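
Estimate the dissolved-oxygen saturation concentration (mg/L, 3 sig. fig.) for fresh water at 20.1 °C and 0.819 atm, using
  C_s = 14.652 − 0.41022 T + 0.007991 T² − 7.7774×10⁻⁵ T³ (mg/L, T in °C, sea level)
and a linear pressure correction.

C_s ≈ 7.37 mg/L

At sea level: C_s = 14.652 − 0.41022×20.1 + 0.007991×20.1² − 7.7774×10⁻⁵×20.1³ = 9.003 mg/L.
Pressure correction: C_s' = 9.003 × 0.819 = 7.374 mg/L.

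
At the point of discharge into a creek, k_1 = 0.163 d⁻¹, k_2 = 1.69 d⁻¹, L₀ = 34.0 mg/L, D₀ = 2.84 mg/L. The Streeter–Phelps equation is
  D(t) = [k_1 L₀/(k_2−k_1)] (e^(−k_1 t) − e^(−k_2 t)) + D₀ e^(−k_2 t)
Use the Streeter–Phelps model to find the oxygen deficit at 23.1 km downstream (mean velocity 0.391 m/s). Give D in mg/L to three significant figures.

Travel time t = x/v = 23.1 km / (0.391 m/s) = 23100 m / 0.391 m/s = 59080 s = 0.6838 d.
k_1 L₀/(k_2−k_1) = 0.163×34.0/(1.69−0.163) = 5.542/1.527 = 3.629 mg/L.
e^(−k_1 t) = e^(−0.163×0.6838) = 0.8945; e^(−k_2 t) = e^(−1.69×0.6838) = 0.3149.
D = 3.629 × (0.8945 − 0.3149) + 2.84 × 0.3149 = 2.104 + 0.8942 = 2.998 mg/L.

D ≈ 3.00 mg/L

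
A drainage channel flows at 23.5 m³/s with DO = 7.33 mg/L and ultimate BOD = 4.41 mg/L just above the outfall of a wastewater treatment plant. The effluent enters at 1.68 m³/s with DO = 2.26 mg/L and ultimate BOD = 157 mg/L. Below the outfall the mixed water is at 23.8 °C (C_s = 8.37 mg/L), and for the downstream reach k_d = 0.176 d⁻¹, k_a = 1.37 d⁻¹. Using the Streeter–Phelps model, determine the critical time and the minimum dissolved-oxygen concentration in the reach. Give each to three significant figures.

t_c ≈ 0.861 d; minimum DO ≈ 6.76 mg/L

Mixed DO = (23.5×7.33 + 1.68×2.26)/(23.5+1.68) = 176.1/25.18 = 6.992 mg/L.
Mixed L₀ = (23.5×4.41 + 1.68×157)/(25.18) = 367.4/25.18 = 14.59 mg/L.
Initial deficit D₀ = C_s − DO₀ = 8.37 − 6.992 = 1.378 mg/L.
t_c = (1/1.194) ln[(1.37/0.176)(1 − 1.378×1.194/(0.176×14.59))] = 0.8375 × ln(2.796) = 0.8611 d.
D_c = (0.176/1.37) × 14.59 × e^(−0.176×0.8611) = 0.1285 × 14.59 × 0.8594 = 1.611 mg/L.
Minimum DO = 8.37 − 1.611 = 6.759 mg/L.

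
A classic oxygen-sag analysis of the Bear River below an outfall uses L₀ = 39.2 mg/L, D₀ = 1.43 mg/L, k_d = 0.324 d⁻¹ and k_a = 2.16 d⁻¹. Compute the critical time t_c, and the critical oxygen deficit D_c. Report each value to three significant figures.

t_c = [1/(k_a−k_d)] ln[(k_a/k_d)(1 − D₀(k_a−k_d)/(k_d L₀))]
= [1/(2.16−0.324)] ln[(2.16/0.324)(1 − 1.43×1.836/(0.324×39.2))]
= (1/1.836) ln[6.667 × 0.7933] = 0.5447 × ln(5.289) = 0.5447 × 1.666 = 0.9072 d.
D_c = (k_d/k_a) L₀ e^(−k_d t_c) = (0.324/2.16) × 39.2 × e^(−0.324×0.9072) = 0.1500 × 39.2 × 0.7453 = 4.383 mg/L.

t_c ≈ 0.907 d; D_c ≈ 4.38 mg/L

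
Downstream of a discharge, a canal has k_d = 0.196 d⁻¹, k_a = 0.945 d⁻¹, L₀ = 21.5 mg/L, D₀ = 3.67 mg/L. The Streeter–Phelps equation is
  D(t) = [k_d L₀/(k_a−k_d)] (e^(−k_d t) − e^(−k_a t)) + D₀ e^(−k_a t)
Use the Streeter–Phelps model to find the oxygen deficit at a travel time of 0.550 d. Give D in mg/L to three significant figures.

k_d L₀/(k_a−k_d) = 0.196×21.5/(0.945−0.196) = 4.214/0.7490 = 5.626 mg/L.
e^(−k_d t) = e^(−0.196×0.5500) = 0.8978; e^(−k_a t) = e^(−0.945×0.5500) = 0.5947.
D = 5.626 × (0.8978 − 0.5947) + 3.67 × 0.5947 = 1.706 + 2.182 = 3.888 mg/L.

D ≈ 3.89 mg/L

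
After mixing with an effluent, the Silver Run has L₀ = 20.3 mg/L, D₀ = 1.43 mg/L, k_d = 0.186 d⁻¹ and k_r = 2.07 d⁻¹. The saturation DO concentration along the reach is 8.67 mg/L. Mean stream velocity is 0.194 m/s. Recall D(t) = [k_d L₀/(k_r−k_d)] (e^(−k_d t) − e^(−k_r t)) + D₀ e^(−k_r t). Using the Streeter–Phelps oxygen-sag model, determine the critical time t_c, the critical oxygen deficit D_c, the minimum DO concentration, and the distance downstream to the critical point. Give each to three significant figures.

At the critical point dD/dt = 0, so k_d L₀ e^(−k_d t) = k_r D. Substituting D(t) from the Streeter–Phelps equation and solving for t gives
t_c = ln[(k_r/k_d)(1 − D₀(k_r−k_d)/(k_d L₀))] / (k_r−k_d).
Here k_r−k_d = 1.884 d⁻¹ and 1 − D₀(k_r−k_d)/(k_d L₀) = 1 − 1.43×1.884/(0.186×20.3) = 0.2865, so
t_c = ln(11.13 × 0.2865) / 1.884 = 1.159 / 1.884 = 0.6154 d.
D_c = (k_d/k_r) L₀ e^(−k_d t_c) = (0.186/2.07) × 20.3 × e^(−0.186×0.6154) = 0.08986 × 20.3 × 0.8918 = 1.627 mg/L.
Minimum DO = C_s − D_c = 8.67 − 1.627 = 7.043 mg/L.
x_c = v t_c = 0.194 m/s × 0.6154 d × 86400 s/d = 10320 m ≈ 10.3 km.

t_c ≈ 0.615 d; D_c ≈ 1.63 mg/L; min DO ≈ 7.04 mg/L; x_c ≈ 10.3 km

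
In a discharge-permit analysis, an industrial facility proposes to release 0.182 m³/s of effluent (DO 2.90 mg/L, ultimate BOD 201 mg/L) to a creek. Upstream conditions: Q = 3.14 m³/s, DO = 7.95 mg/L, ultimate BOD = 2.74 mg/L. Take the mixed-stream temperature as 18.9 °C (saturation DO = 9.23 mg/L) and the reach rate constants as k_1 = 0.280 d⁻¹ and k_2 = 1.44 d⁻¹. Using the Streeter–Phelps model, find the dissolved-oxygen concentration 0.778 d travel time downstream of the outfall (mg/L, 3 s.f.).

DO ≈ 7.15 mg/L

Mixed DO = (3.14×7.95 + 0.182×2.90)/(3.14+0.182) = 25.49/3.322 = 7.673 mg/L.
Mixed L₀ = (3.14×2.74 + 0.182×201)/(3.322) = 45.19/3.322 = 13.60 mg/L.
Initial deficit D₀ = C_s − DO₀ = 9.23 − 7.673 = 1.557 mg/L.
D(0.778) = [0.280×13.60/(1.44−0.280)](e^(−0.280×0.778) − e^(−1.44×0.778)) + 1.557 e^(−1.44×0.778)
= 3.283 × (0.8043 − 0.3262) + 1.557 × 0.3262 = 2.077 mg/L.
DO = 9.23 − 2.077 = 7.153 mg/L.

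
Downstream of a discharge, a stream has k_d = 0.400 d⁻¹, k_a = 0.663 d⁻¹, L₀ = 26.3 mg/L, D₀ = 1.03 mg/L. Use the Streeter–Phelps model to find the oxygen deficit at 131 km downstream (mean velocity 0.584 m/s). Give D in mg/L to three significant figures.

Travel time t = x/v = 131 km / (0.584 m/s) = 131000 m / 0.584 m/s = 224300 s = 2.596 d.
k_d L₀/(k_a−k_d) = 0.400×26.3/(0.663−0.400) = 10.52/0.2630 = 40.00 mg/L.
e^(−k_d t) = e^(−0.400×2.596) = 0.3540; e^(−k_a t) = e^(−0.663×2.596) = 0.1788.
D = 40.00 × (0.3540 − 0.1788) + 1.03 × 0.1788 = 7.006 + 0.1842 = 7.190 mg/L.

D ≈ 7.19 mg/L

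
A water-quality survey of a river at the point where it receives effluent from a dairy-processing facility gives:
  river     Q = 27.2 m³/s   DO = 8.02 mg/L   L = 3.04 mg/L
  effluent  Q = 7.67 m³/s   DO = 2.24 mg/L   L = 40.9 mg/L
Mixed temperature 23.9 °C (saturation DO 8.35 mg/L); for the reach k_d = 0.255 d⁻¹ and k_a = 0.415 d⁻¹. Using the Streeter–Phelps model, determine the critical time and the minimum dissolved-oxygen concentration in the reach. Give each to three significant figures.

t_c ≈ 2.47 d; minimum DO ≈ 4.62 mg/L

Mixed DO = (27.2×8.02 + 7.67×2.24)/(27.2+7.67) = 235.3/34.87 = 6.749 mg/L.
Mixed L₀ = (27.2×3.04 + 7.67×40.9)/(34.87) = 396.4/34.87 = 11.37 mg/L.
Initial deficit D₀ = C_s − DO₀ = 8.35 − 6.749 = 1.601 mg/L.
t_c = (1/0.1600) ln[(0.415/0.255)(1 − 1.601×0.1600/(0.255×11.37))] = 6.250 × ln(1.484) = 2.465 d.
D_c = (0.255/0.415) × 11.37 × e^(−0.255×2.465) = 0.6145 × 11.37 × 0.5333 = 3.725 mg/L.
Minimum DO = 8.35 − 3.725 = 4.625 mg/L.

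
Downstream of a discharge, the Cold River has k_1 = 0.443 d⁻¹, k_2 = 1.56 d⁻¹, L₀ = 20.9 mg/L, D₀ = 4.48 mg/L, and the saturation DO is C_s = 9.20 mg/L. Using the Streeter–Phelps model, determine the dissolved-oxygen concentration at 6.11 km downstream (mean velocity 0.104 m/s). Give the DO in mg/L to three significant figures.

Travel time t = x/v = 6.11 km / (0.104 m/s) = 6110 m / 0.104 m/s = 58750 s = 0.6800 d.
k_1 L₀/(k_2−k_1) = 0.443×20.9/(1.56−0.443) = 9.259/1.117 = 8.289 mg/L.
e^(−k_1 t) = e^(−0.443×0.6800) = 0.7399; e^(−k_2 t) = e^(−1.56×0.6800) = 0.3462.
D = 8.289 × (0.7399 − 0.3462) + 4.48 × 0.3462 = 3.263 + 1.551 = 4.814 mg/L.
DO = C_s − D = 9.20 − 4.814 = 4.386 mg/L.

DO ≈ 4.39 mg/L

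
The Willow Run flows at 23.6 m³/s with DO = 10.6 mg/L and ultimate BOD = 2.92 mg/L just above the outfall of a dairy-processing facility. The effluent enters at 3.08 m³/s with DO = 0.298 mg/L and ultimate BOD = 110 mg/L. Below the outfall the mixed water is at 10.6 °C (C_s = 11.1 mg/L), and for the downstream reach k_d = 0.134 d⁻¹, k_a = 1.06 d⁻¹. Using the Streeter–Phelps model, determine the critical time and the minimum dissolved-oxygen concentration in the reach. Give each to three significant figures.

t_c ≈ 0.675 d; minimum DO ≈ 9.34 mg/L

Mixed DO = (23.6×10.6 + 3.08×0.298)/(23.6+3.08) = 251.1/26.68 = 9.411 mg/L.
Mixed L₀ = (23.6×2.92 + 3.08×110)/(26.68) = 407.7/26.68 = 15.28 mg/L.
Initial deficit D₀ = C_s − DO₀ = 11.1 − 9.411 = 1.689 mg/L.
t_c = (1/0.9260) ln[(1.06/0.134)(1 − 1.689×0.9260/(0.134×15.28))] = 1.080 × ln(1.868) = 0.6746 d.
D_c = (0.134/1.06) × 15.28 × e^(−0.134×0.6746) = 0.1264 × 15.28 × 0.9136 = 1.765 mg/L.
Minimum DO = 11.1 − 1.765 = 9.335 mg/L.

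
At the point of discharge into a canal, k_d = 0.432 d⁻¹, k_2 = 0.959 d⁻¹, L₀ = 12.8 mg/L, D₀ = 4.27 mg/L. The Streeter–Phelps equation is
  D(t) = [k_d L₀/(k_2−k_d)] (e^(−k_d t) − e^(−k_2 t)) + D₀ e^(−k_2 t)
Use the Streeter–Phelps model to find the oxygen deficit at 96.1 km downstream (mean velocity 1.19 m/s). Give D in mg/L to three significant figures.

D ≈ 4.47 mg/L

Travel time t = x/v = 96.1 km / (1.19 m/s) = 96100 m / 1.19 m/s = 80760 s = 0.9347 d.
k_d L₀/(k_2−k_d) = 0.432×12.8/(0.959−0.432) = 5.530/0.5270 = 10.49 mg/L.
e^(−k_d t) = e^(−0.432×0.9347) = 0.6678; e^(−k_2 t) = e^(−0.959×0.9347) = 0.4081.
D = 10.49 × (0.6678 − 0.4081) + 4.27 × 0.4081 = 2.725 + 1.742 = 4.468 mg/L.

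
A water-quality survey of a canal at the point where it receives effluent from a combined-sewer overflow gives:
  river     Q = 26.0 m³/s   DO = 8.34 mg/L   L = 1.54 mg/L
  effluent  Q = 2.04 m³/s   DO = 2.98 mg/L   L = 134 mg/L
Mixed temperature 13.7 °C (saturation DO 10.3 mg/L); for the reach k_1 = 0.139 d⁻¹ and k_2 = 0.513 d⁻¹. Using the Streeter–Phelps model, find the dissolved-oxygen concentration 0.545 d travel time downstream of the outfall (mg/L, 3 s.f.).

DO ≈ 7.81 mg/L

Mixed DO = (26.0×8.34 + 2.04×2.98)/(26.0+2.04) = 222.9/28.04 = 7.950 mg/L.
Mixed L₀ = (26.0×1.54 + 2.04×134)/(28.04) = 313.4/28.04 = 11.18 mg/L.
Initial deficit D₀ = C_s − DO₀ = 10.3 − 7.950 = 2.350 mg/L.
D(0.545) = [0.139×11.18/(0.513−0.139)](e^(−0.139×0.545) − e^(−0.513×0.545)) + 2.350 e^(−0.513×0.545)
= 4.154 × (0.9270 − 0.7561) + 2.350 × 0.7561 = 2.487 mg/L.
DO = 10.3 − 2.487 = 7.813 mg/L.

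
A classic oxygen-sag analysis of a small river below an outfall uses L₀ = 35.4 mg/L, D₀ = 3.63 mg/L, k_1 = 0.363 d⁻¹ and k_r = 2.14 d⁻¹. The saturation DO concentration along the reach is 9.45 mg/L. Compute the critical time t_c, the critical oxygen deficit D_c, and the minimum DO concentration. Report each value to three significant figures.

t_c ≈ 0.606 d; D_c ≈ 4.82 mg/L; min DO ≈ 4.63 mg/L

t_c = [1/(k_r−k_1)] ln[(k_r/k_1)(1 − D₀(k_r−k_1)/(k_1 L₀))]
= [1/(2.14−0.363)] ln[(2.14/0.363)(1 − 3.63×1.777/(0.363×35.4))]
= (1/1.777) ln[5.895 × 0.4980] = 0.5627 × ln(2.936) = 0.5627 × 1.077 = 0.6061 d.
D_c = (k_1/k_r) L₀ e^(−k_1 t_c) = (0.363/2.14) × 35.4 × e^(−0.363×0.6061) = 0.1696 × 35.4 × 0.8025 = 4.819 mg/L.
Minimum DO = C_s − D_c = 9.45 − 4.819 = 4.631 mg/L.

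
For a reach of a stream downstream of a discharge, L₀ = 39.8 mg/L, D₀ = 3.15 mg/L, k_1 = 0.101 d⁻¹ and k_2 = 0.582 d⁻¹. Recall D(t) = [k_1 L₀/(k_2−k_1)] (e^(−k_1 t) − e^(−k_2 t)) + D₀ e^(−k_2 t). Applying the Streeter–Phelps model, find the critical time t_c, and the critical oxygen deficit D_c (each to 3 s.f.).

With k_2/k_1 = 5.762 and 1 − D₀(k_2−k_1)/(k_1 L₀) = 0.6231,
t_c = ln(5.762 × 0.6231) / (0.582 − 0.101) = ln(3.590) / 0.4810 = 1.278/0.4810 = 2.658 d.
L(t_c) = L₀ e^(−k_1 t_c) = 39.8 × 0.7646 = 30.43 mg/L, and at the critical point k_2 D_c = k_1 L, so D_c = (0.101/0.582) × 30.43 = 5.281 mg/L.

t_c ≈ 2.66 d; D_c ≈ 5.28 mg/L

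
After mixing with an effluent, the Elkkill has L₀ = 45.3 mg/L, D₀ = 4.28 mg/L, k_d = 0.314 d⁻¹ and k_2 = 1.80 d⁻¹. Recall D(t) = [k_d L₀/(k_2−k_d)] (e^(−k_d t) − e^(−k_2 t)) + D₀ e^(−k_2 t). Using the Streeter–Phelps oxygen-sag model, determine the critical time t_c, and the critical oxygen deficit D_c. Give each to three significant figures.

With k_2/k_d = 5.732 and 1 − D₀(k_2−k_d)/(k_d L₀) = 0.5529,
t_c = ln(5.732 × 0.5529) / (1.80 − 0.314) = ln(3.169) / 1.486 = 1.154/1.486 = 0.7763 d.
D_c = (k_d/k_2) L₀ e^(−k_d t_c) = (0.314/1.80) × 45.3 × e^(−0.314×0.7763) = 0.1744 × 45.3 × 0.7837 = 6.193 mg/L.

t_c ≈ 0.776 d; D_c ≈ 6.19 mg/L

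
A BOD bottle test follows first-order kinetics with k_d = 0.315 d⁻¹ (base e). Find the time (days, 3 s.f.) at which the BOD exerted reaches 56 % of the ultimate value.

t ≈ 2.61 d

y/L₀ = 1 − e^(−k_d t) = 0.56 ⇒ e^(−k_d t) = 0.440
t = −ln(0.440) / 0.315 = 0.8210 / 0.315 = 2.606 d.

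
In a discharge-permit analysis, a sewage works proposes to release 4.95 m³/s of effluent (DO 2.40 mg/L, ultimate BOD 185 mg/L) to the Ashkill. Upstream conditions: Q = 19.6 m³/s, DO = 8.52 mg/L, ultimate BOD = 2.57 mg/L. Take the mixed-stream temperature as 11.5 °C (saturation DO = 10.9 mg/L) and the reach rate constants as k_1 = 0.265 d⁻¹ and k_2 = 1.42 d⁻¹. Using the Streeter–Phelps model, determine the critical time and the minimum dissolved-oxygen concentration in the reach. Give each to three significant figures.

t_c ≈ 1.01 d; minimum DO ≈ 5.28 mg/L

Mixed DO = (19.6×8.52 + 4.95×2.40)/(19.6+4.95) = 178.9/24.55 = 7.286 mg/L.
Mixed L₀ = (19.6×2.57 + 4.95×185)/(24.55) = 966.1/24.55 = 39.35 mg/L.
Initial deficit D₀ = C_s − DO₀ = 10.9 − 7.286 = 3.614 mg/L.
t_c = (1/1.155) ln[(1.42/0.265)(1 − 3.614×1.155/(0.265×39.35))] = 0.8658 × ln(3.214) = 1.011 d.
D_c = (0.265/1.42) × 39.35 × e^(−0.265×1.011) = 0.1866 × 39.35 × 0.7650 = 5.618 mg/L.
Minimum DO = 10.9 − 5.618 = 5.282 mg/L.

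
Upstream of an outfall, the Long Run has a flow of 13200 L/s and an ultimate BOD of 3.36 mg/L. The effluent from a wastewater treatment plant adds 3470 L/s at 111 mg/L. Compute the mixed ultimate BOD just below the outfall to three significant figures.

Flow-weighted mixing: C = (Q_r C_r + Q_w C_w)/(Q_r + Q_w)
= (13200×3.36 + 3470×111)/(13200 + 3470) = 429500/16670 = 25.77 mg/L.

25.8 mg/L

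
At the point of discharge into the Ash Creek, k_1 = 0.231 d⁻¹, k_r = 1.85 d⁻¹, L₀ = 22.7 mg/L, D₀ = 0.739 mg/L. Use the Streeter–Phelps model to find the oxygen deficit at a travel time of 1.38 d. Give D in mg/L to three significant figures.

k_1 L₀/(k_r−k_1) = 0.231×22.7/(1.85−0.231) = 5.244/1.619 = 3.239 mg/L.
e^(−k_1 t) = e^(−0.231×1.380) = 0.7270; e^(−k_r t) = e^(−1.85×1.380) = 0.07785.
D = 3.239 × (0.7270 − 0.07785) + 0.739 × 0.07785 = 2.103 + 0.05753 = 2.160 mg/L.

D ≈ 2.16 mg/L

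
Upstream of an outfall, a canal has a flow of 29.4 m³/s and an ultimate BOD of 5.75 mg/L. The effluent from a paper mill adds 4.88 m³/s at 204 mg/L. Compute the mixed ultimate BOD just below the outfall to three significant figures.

34.0 mg/L

Flow-weighted mixing: C = (Q_r C_r + Q_w C_w)/(Q_r + Q_w)
= (29.4×5.75 + 4.88×204)/(29.4 + 4.88) = 1165/34.28 = 33.97 mg/L.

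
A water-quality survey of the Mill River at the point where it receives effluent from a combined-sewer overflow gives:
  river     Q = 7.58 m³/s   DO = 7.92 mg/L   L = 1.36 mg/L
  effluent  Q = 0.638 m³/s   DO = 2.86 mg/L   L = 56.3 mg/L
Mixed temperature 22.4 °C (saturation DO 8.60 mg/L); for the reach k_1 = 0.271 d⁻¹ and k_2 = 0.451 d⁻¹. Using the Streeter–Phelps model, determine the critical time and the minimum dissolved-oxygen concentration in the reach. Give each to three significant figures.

t_c ≈ 2.08 d; minimum DO ≈ 6.67 mg/L

Mixed DO = (7.58×7.92 + 0.638×2.86)/(7.58+0.638) = 61.86/8.218 = 7.527 mg/L.
Mixed L₀ = (7.58×1.36 + 0.638×56.3)/(8.218) = 46.23/8.218 = 5.625 mg/L.
Initial deficit D₀ = C_s − DO₀ = 8.60 − 7.527 = 1.073 mg/L.
t_c = (1/0.1800) ln[(0.451/0.271)(1 − 1.073×0.1800/(0.271×5.625))] = 5.556 × ln(1.453) = 2.077 d.
D_c = (0.271/0.451) × 5.625 × e^(−0.271×2.077) = 0.6009 × 5.625 × 0.5695 = 1.925 mg/L.
Minimum DO = 8.60 − 1.925 = 6.675 mg/L.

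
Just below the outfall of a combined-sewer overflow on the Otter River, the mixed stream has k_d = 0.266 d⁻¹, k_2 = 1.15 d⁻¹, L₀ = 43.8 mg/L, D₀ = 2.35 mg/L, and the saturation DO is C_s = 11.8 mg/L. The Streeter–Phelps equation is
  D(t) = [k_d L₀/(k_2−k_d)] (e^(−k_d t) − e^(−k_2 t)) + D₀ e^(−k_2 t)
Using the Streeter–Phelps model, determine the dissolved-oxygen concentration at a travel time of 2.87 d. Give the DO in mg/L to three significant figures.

k_d L₀/(k_2−k_d) = 0.266×43.8/(1.15−0.266) = 11.65/0.8840 = 13.18 mg/L.
e^(−k_d t) = e^(−0.266×2.870) = 0.4661; e^(−k_2 t) = e^(−1.15×2.870) = 0.03686.
D = 13.18 × (0.4661 − 0.03686) + 2.35 × 0.03686 = 5.657 + 0.08663 = 5.743 mg/L.
DO = C_s − D = 11.8 − 5.743 = 6.057 mg/L.

DO ≈ 6.06 mg/L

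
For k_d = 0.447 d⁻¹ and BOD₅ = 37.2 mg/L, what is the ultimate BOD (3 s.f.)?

L₀ ≈ 41.7 mg/L

BOD₅ = L₀(1 − e^(−5k_d)) ⇒ L₀ = BOD₅ / (1 − e^(−5×0.447))
= 37.2 / (1 − 0.1070) = 37.2 / 0.8930 = 41.66 mg/L.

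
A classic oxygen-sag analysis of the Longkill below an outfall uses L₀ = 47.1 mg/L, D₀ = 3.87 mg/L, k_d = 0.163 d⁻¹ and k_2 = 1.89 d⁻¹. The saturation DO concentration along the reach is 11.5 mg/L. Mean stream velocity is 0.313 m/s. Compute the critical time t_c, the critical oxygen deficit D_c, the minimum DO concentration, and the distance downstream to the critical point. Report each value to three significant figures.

With k_2/k_d = 11.60 and 1 − D₀(k_2−k_d)/(k_d L₀) = 0.1294,
t_c = ln(11.60 × 0.1294) / (1.89 − 0.163) = ln(1.501) / 1.727 = 0.4061/1.727 = 0.2352 d.
L(t_c) = L₀ e^(−k_d t_c) = 47.1 × 0.9624 = 45.33 mg/L, and at the critical point k_2 D_c = k_d L, so D_c = (0.163/1.89) × 45.33 = 3.909 mg/L.
Minimum DO = C_s − D_c = 11.5 − 3.909 = 7.591 mg/L.
x_c = v t_c = 0.313 m/s × 0.2352 d × 86400 s/d = 6359 m ≈ 6.36 km.

t_c ≈ 0.235 d; D_c ≈ 3.91 mg/L; min DO ≈ 7.59 mg/L; x_c ≈ 6.36 km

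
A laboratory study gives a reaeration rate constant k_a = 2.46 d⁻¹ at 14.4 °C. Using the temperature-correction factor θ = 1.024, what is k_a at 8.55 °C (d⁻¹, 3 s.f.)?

k_a ≈ 2.14 d⁻¹

k_a(T₂) = k_a(T₁) · θ^(T₂−T₁) = 2.46 × 1.024^(8.55−14.4)
= 2.46 × 1.024^-5.85 = 2.46 × 0.8705 = 2.141 d⁻¹.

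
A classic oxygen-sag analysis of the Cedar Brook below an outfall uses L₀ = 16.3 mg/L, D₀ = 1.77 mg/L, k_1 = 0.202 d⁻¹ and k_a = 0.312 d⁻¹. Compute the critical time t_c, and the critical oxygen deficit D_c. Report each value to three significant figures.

t_c ≈ 3.40 d; D_c ≈ 5.31 mg/L

t_c = [1/(k_a−k_1)] ln[(k_a/k_1)(1 − D₀(k_a−k_1)/(k_1 L₀))]
= [1/(0.312−0.202)] ln[(0.312/0.202)(1 − 1.77×0.1100/(0.202×16.3))]
= (1/0.1100) ln[1.545 × 0.9409] = 9.091 × ln(1.453) = 9.091 × 0.3738 = 3.398 d.
D_c = (k_1/k_a) L₀ e^(−k_1 t_c) = (0.202/0.312) × 16.3 × e^(−0.202×3.398) = 0.6474 × 16.3 × 0.5034 = 5.312 mg/L.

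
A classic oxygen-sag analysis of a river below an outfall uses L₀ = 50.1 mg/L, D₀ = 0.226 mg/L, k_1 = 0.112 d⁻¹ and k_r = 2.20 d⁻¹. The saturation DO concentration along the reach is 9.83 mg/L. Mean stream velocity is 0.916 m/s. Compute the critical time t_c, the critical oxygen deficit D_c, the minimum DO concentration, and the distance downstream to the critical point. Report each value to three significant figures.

t_c ≈ 1.38 d; D_c ≈ 2.18 mg/L; min DO ≈ 7.65 mg/L; x_c ≈ 110 km

With k_r/k_1 = 19.64 and 1 − D₀(k_r−k_1)/(k_1 L₀) = 0.9159,
t_c = ln(19.64 × 0.9159) / (2.20 − 0.112) = ln(17.99) / 2.088 = 2.890/2.088 = 1.384 d.
D_c = (k_1/k_r) L₀ e^(−k_1 t_c) = (0.112/2.20) × 50.1 × e^(−0.112×1.384) = 0.05091 × 50.1 × 0.8564 = 2.184 mg/L.
Minimum DO = C_s − D_c = 9.83 − 2.184 = 7.646 mg/L.
x_c = v t_c = 0.916 m/s × 1.384 d × 86400 s/d = 109500 m ≈ 110 km.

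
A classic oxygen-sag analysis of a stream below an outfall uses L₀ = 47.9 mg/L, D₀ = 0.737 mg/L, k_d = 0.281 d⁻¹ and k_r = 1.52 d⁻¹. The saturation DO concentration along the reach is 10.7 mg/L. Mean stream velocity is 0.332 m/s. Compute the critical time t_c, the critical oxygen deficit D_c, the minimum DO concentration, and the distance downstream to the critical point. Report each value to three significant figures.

With k_r/k_d = 5.409 and 1 − D₀(k_r−k_d)/(k_d L₀) = 0.9322,
t_c = ln(5.409 × 0.9322) / (1.52 − 0.281) = ln(5.042) / 1.239 = 1.618/1.239 = 1.306 d.
D_c = (k_d/k_r) L₀ e^(−k_d t_c) = (0.281/1.52) × 47.9 × e^(−0.281×1.306) = 0.1849 × 47.9 × 0.6929 = 6.135 mg/L.
Minimum DO = C_s − D_c = 10.7 − 6.135 = 4.565 mg/L.
x_c = v t_c = 0.332 m/s × 1.306 d × 86400 s/d = 37460 m ≈ 37.5 km.

t_c ≈ 1.31 d; D_c ≈ 6.14 mg/L; min DO ≈ 4.56 mg/L; x_c ≈ 37.5 km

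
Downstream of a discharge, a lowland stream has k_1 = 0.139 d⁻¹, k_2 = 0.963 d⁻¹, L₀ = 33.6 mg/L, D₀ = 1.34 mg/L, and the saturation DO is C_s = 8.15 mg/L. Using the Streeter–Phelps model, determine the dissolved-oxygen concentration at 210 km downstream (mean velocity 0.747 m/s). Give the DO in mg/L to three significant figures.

DO ≈ 4.73 mg/L

Travel time t = x/v = 210 km / (0.747 m/s) = 210000 m / 0.747 m/s = 281100 s = 3.254 d.
k_1 L₀/(k_2−k_1) = 0.139×33.6/(0.963−0.139) = 4.670/0.8240 = 5.668 mg/L.
e^(−k_1 t) = e^(−0.139×3.254) = 0.6362; e^(−k_2 t) = e^(−0.963×3.254) = 0.04357.
D = 5.668 × (0.6362 − 0.04357) + 1.34 × 0.04357 = 3.359 + 0.05838 = 3.417 mg/L.
DO = C_s − D = 8.15 − 3.417 = 4.733 mg/L.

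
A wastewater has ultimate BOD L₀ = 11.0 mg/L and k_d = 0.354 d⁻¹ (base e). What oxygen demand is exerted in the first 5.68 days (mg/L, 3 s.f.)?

y ≈ 9.53 mg/L

y_t = L₀(1 − e^(−k_d t)) = 11.0 × (1 − e^(−0.354×5.68))
= 11.0 × (1 − 0.1339) = 11.0 × 0.8661 = 9.527 mg/L.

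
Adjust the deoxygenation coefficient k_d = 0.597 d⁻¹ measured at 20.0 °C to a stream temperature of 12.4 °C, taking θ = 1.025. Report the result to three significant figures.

k_d(T₂) = k_d(T₁) · θ^(T₂−T₁) = 0.597 × 1.025^(12.4−20.0)
= 0.597 × 1.025^-7.60 = 0.597 × 0.8289 = 0.4948 d⁻¹.

k_d ≈ 0.495 d⁻¹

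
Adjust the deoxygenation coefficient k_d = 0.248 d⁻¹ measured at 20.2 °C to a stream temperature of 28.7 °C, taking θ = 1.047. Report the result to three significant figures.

k_d ≈ 0.366 d⁻¹

k_d(T₂) = k_d(T₁) · θ^(T₂−T₁) = 0.248 × 1.047^(28.7−20.2)
= 0.248 × 1.047^8.50 = 0.248 × 1.478 = 0.3664 d⁻¹.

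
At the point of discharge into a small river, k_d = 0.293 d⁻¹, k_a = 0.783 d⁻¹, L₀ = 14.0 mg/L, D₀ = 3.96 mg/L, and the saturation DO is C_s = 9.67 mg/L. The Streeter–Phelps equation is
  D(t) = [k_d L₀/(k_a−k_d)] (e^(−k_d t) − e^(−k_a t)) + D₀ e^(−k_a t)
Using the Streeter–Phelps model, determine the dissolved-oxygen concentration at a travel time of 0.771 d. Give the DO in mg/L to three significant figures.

k_d L₀/(k_a−k_d) = 0.293×14.0/(0.783−0.293) = 4.102/0.4900 = 8.371 mg/L.
e^(−k_d t) = e^(−0.293×0.7710) = 0.7978; e^(−k_a t) = e^(−0.783×0.7710) = 0.5468.
D = 8.371 × (0.7978 − 0.5468) + 3.96 × 0.5468 = 2.101 + 2.165 = 4.267 mg/L.
DO = C_s − D = 9.67 − 4.267 = 5.403 mg/L.

DO ≈ 5.40 mg/L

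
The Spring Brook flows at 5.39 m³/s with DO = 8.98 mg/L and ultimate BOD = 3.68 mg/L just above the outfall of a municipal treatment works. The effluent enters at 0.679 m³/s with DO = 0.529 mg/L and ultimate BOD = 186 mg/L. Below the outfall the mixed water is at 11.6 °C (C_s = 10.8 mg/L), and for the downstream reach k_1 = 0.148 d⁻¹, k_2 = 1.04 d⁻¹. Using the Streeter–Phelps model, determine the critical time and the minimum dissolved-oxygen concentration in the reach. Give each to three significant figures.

t_c ≈ 0.865 d; minimum DO ≈ 7.79 mg/L

Mixed DO = (5.39×8.98 + 0.679×0.529)/(5.39+0.679) = 48.76/6.069 = 8.035 mg/L.
Mixed L₀ = (5.39×3.68 + 0.679×186)/(6.069) = 146.1/6.069 = 24.08 mg/L.
Initial deficit D₀ = C_s − DO₀ = 10.8 − 8.035 = 2.765 mg/L.
t_c = (1/0.8920) ln[(1.04/0.148)(1 − 2.765×0.8920/(0.148×24.08))] = 1.121 × ln(2.163) = 0.8647 d.
D_c = (0.148/1.04) × 24.08 × e^(−0.148×0.8647) = 0.1423 × 24.08 × 0.8799 = 3.015 mg/L.
Minimum DO = 10.8 − 3.015 = 7.785 mg/L.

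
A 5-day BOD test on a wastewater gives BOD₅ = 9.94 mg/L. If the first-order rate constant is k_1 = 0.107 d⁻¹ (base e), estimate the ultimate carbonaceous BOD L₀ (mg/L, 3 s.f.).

BOD₅ = L₀(1 − e^(−5k_1)) ⇒ L₀ = BOD₅ / (1 − e^(−5×0.107))
= 9.94 / (1 − 0.5857) = 9.94 / 0.4143 = 23.99 mg/L.

L₀ ≈ 24.0 mg/L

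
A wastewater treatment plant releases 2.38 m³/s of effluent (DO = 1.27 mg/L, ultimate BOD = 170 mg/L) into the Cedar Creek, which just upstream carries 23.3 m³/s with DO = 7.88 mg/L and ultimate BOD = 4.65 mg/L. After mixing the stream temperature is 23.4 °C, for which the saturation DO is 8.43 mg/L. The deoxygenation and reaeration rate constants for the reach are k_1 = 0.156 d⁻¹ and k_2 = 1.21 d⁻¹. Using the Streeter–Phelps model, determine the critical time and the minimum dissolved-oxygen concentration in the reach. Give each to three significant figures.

Mixed DO = (23.3×7.88 + 2.38×1.27)/(23.3+2.38) = 186.6/25.68 = 7.267 mg/L.
Mixed L₀ = (23.3×4.65 + 2.38×170)/(25.68) = 512.9/25.68 = 19.97 mg/L.
Initial deficit D₀ = C_s − DO₀ = 8.43 − 7.267 = 1.163 mg/L.
t_c = (1/1.054) ln[(1.21/0.156)(1 − 1.163×1.054/(0.156×19.97))] = 0.9488 × ln(4.706) = 1.470 d.
D_c = (0.156/1.21) × 19.97 × e^(−0.156×1.470) = 0.1289 × 19.97 × 0.7951 = 2.048 mg/L.
Minimum DO = 8.43 − 2.048 = 6.382 mg/L.

t_c ≈ 1.47 d; minimum DO ≈ 6.38 mg/L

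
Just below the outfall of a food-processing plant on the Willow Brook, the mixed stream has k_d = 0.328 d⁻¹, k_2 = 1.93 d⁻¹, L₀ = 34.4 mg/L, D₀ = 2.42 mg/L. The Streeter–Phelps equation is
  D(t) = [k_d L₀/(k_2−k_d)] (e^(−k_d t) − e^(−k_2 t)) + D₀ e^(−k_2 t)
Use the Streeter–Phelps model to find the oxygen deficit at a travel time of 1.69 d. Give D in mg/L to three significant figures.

k_d L₀/(k_2−k_d) = 0.328×34.4/(1.93−0.328) = 11.28/1.602 = 7.043 mg/L.
e^(−k_d t) = e^(−0.328×1.690) = 0.5745; e^(−k_2 t) = e^(−1.93×1.690) = 0.03832.
D = 7.043 × (0.5745 − 0.03832) + 2.42 × 0.03832 = 3.776 + 0.09274 = 3.869 mg/L.

D ≈ 3.87 mg/L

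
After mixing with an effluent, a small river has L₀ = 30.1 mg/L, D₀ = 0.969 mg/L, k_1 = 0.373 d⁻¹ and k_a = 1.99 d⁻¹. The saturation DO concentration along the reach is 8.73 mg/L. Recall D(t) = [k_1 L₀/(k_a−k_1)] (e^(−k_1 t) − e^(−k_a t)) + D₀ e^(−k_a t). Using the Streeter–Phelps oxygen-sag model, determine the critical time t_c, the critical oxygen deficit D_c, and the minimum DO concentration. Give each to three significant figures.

t_c = [1/(k_a−k_1)] ln[(k_a/k_1)(1 − D₀(k_a−k_1)/(k_1 L₀))]
= [1/(1.99−0.373)] ln[(1.99/0.373)(1 − 0.969×1.617/(0.373×30.1))]
= (1/1.617) ln[5.335 × 0.8604] = 0.6184 × ln(4.591) = 0.6184 × 1.524 = 0.9425 d.
L(t_c) = L₀ e^(−k_1 t_c) = 30.1 × 0.7036 = 21.18 mg/L, and at the critical point k_a D_c = k_1 L, so D_c = (0.373/1.99) × 21.18 = 3.970 mg/L.
Minimum DO = C_s − D_c = 8.73 − 3.970 = 4.760 mg/L.

t_c ≈ 0.942 d; D_c ≈ 3.97 mg/L; min DO ≈ 4.76 mg/L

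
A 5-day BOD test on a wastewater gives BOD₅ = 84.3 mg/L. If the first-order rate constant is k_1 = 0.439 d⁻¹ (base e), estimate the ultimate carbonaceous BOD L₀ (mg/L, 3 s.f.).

L₀ ≈ 94.9 mg/L

BOD₅ = L₀(1 − e^(−5k_1)) ⇒ L₀ = BOD₅ / (1 − e^(−5×0.439))
= 84.3 / (1 − 0.1114) = 84.3 / 0.8886 = 94.86 mg/L.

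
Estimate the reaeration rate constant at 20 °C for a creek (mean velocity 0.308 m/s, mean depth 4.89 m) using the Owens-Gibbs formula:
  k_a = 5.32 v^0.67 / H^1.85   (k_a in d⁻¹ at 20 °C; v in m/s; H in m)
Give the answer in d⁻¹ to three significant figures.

k_a ≈ 0.128 d⁻¹

k_a = 5.32 × 0.308^0.67 / 4.89^1.85 = 5.32 × 0.4543 / 18.85 = 0.1282 d⁻¹.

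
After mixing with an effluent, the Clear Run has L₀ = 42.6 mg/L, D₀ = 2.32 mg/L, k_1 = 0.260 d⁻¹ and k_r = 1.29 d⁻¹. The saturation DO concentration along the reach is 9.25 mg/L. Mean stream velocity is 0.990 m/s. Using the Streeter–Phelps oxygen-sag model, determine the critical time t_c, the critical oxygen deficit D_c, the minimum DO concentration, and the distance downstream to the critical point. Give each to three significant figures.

t_c ≈ 1.32 d; D_c ≈ 6.09 mg/L; min DO ≈ 3.16 mg/L; x_c ≈ 113 km

With k_r/k_1 = 4.962 and 1 − D₀(k_r−k_1)/(k_1 L₀) = 0.7843,
t_c = ln(4.962 × 0.7843) / (1.29 − 0.260) = ln(3.891) / 1.030 = 1.359/1.030 = 1.319 d.
D_c = (k_1/k_r) L₀ e^(−k_1 t_c) = (0.260/1.29) × 42.6 × e^(−0.260×1.319) = 0.2016 × 42.6 × 0.7097 = 6.093 mg/L.
Minimum DO = C_s − D_c = 9.25 − 6.093 = 3.157 mg/L.
x_c = v t_c = 0.990 m/s × 1.319 d × 86400 s/d = 112800 m ≈ 113 km.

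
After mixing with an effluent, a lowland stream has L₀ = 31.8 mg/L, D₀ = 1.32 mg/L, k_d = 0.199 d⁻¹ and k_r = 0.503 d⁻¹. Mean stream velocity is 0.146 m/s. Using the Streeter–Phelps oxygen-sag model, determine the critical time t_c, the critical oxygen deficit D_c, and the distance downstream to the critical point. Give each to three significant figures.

t_c = [1/(k_r−k_d)] ln[(k_r/k_d)(1 − D₀(k_r−k_d)/(k_d L₀))]
= [1/(0.503−0.199)] ln[(0.503/0.199)(1 − 1.32×0.3040/(0.199×31.8))]
= (1/0.3040) ln[2.528 × 0.9366] = 3.289 × ln(2.367) = 3.289 × 0.8618 = 2.835 d.
D_c = (k_d/k_r) L₀ e^(−k_d t_c) = (0.199/0.503) × 31.8 × e^(−0.199×2.835) = 0.3956 × 31.8 × 0.5689 = 7.157 mg/L.
x_c = v t_c = 0.146 m/s × 2.835 d × 86400 s/d = 35760 m ≈ 35.8 km.

t_c ≈ 2.83 d; D_c ≈ 7.16 mg/L; x_c ≈ 35.8 km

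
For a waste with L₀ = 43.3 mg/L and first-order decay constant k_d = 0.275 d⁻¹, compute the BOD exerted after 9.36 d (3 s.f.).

y_t = L₀(1 − e^(−k_d t)) = 43.3 × (1 − e^(−0.275×9.36))
= 43.3 × (1 − 0.07623) = 43.3 × 0.9238 = 40.00 mg/L.

y ≈ 40.0 mg/L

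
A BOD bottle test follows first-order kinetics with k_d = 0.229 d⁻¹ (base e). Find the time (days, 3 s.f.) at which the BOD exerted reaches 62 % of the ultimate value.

y/L₀ = 1 − e^(−k_d t) = 0.62 ⇒ e^(−k_d t) = 0.380
t = −ln(0.380) / 0.229 = 0.9676 / 0.229 = 4.225 d.

t ≈ 4.23 d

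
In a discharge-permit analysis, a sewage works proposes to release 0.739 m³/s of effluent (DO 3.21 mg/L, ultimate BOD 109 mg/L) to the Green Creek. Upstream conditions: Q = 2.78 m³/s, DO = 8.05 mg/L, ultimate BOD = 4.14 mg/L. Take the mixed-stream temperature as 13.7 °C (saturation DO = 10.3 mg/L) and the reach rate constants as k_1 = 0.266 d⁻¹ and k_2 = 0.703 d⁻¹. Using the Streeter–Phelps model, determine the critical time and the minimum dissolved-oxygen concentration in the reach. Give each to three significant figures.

Mixed DO = (2.78×8.05 + 0.739×3.21)/(2.78+0.739) = 24.75/3.519 = 7.034 mg/L.
Mixed L₀ = (2.78×4.14 + 0.739×109)/(3.519) = 92.06/3.519 = 26.16 mg/L.
Initial deficit D₀ = C_s − DO₀ = 10.3 − 7.034 = 3.266 mg/L.
t_c = (1/0.4370) ln[(0.703/0.266)(1 − 3.266×0.4370/(0.266×26.16))] = 2.288 × ln(2.101) = 1.699 d.
D_c = (0.266/0.703) × 26.16 × e^(−0.266×1.699) = 0.3784 × 26.16 × 0.6365 = 6.300 mg/L.
Minimum DO = 10.3 − 6.300 = 4.000 mg/L.

t_c ≈ 1.70 d; minimum DO ≈ 4.00 mg/L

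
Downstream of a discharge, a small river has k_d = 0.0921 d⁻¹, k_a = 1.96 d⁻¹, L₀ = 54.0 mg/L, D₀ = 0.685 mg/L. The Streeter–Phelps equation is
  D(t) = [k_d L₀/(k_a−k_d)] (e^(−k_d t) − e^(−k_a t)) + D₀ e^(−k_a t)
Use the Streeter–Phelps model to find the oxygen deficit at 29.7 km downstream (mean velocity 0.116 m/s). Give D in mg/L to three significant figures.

Travel time t = x/v = 29.7 km / (0.116 m/s) = 29700 m / 0.116 m/s = 256000 s = 2.963 d.
k_d L₀/(k_a−k_d) = 0.0921×54.0/(1.96−0.0921) = 4.973/1.868 = 2.663 mg/L.
e^(−k_d t) = e^(−0.0921×2.963) = 0.7611; e^(−k_a t) = e^(−1.96×2.963) = 0.003003.
D = 2.663 × (0.7611 − 0.003003) + 0.685 × 0.003003 = 2.019 + 0.002057 = 2.021 mg/L.

D ≈ 2.02 mg/L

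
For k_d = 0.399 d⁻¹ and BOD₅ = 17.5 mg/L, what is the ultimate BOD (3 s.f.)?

BOD₅ = L₀(1 − e^(−5k_d)) ⇒ L₀ = BOD₅ / (1 − e^(−5×0.399))
= 17.5 / (1 − 0.1360) = 17.5 / 0.8640 = 20.25 mg/L.

L₀ ≈ 20.3 mg/L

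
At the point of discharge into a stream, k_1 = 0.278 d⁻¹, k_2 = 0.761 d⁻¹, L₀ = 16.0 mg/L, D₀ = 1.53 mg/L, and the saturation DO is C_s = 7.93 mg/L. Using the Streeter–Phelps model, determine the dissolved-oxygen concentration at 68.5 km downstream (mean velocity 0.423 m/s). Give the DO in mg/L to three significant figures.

Travel time t = x/v = 68.5 km / (0.423 m/s) = 68500 m / 0.423 m/s = 161900 s = 1.874 d.
k_1 L₀/(k_2−k_1) = 0.278×16.0/(0.761−0.278) = 4.448/0.4830 = 9.209 mg/L.
e^(−k_1 t) = e^(−0.278×1.874) = 0.5939; e^(−k_2 t) = e^(−0.761×1.874) = 0.2402.
D = 9.209 × (0.5939 − 0.2402) + 1.53 × 0.2402 = 3.257 + 0.3675 = 3.625 mg/L.
DO = C_s − D = 7.93 − 3.625 = 4.305 mg/L.

DO ≈ 4.31 mg/L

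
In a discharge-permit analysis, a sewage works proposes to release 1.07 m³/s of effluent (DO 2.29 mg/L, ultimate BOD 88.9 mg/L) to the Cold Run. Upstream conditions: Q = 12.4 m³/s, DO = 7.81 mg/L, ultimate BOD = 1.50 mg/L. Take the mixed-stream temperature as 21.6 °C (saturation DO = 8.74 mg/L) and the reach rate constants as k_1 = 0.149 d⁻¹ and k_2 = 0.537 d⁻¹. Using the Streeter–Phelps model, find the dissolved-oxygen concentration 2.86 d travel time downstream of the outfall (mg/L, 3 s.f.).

Mixed DO = (12.4×7.81 + 1.07×2.29)/(12.4+1.07) = 99.29/13.47 = 7.372 mg/L.
Mixed L₀ = (12.4×1.50 + 1.07×88.9)/(13.47) = 113.7/13.47 = 8.443 mg/L.
Initial deficit D₀ = C_s − DO₀ = 8.74 − 7.372 = 1.368 mg/L.
D(2.86) = [0.149×8.443/(0.537−0.149)](e^(−0.149×2.86) − e^(−0.537×2.86)) + 1.368 e^(−0.537×2.86)
= 3.242 × (0.6530 − 0.2153) + 1.368 × 0.2153 = 1.714 mg/L.
DO = 8.74 − 1.714 = 7.026 mg/L.

DO ≈ 7.03 mg/L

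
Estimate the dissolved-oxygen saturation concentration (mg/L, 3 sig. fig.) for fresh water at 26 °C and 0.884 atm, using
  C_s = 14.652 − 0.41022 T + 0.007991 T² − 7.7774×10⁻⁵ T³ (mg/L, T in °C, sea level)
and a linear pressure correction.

At sea level: C_s = 14.652 − 0.41022×26 + 0.007991×26² − 7.7774×10⁻⁵×26³ = 8.021 mg/L.
Pressure correction: C_s' = 8.021 × 0.884 = 7.091 mg/L.

C_s ≈ 7.09 mg/L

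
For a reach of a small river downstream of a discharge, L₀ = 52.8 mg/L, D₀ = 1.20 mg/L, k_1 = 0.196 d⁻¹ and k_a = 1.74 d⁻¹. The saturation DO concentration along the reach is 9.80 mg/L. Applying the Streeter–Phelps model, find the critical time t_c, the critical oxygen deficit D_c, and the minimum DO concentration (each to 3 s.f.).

t_c = [1/(k_a−k_1)] ln[(k_a/k_1)(1 − D₀(k_a−k_1)/(k_1 L₀))]
= [1/(1.74−0.196)] ln[(1.74/0.196)(1 − 1.20×1.544/(0.196×52.8))]
= (1/1.544) ln[8.878 × 0.8210] = 0.6477 × ln(7.288) = 0.6477 × 1.986 = 1.286 d.
D_c = (k_1/k_a) L₀ e^(−k_1 t_c) = (0.196/1.74) × 52.8 × e^(−0.196×1.286) = 0.1126 × 52.8 × 0.7771 = 4.622 mg/L.
Minimum DO = C_s − D_c = 9.80 − 4.622 = 5.178 mg/L.

t_c ≈ 1.29 d; D_c ≈ 4.62 mg/L; min DO ≈ 5.18 mg/L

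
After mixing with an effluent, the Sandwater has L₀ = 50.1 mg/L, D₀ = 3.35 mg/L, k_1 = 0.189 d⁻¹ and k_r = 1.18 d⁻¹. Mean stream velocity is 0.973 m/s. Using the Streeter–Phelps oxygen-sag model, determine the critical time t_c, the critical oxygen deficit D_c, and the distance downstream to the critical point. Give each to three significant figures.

At the critical point dD/dt = 0, so k_1 L₀ e^(−k_1 t) = k_r D. Substituting D(t) from the Streeter–Phelps equation and solving for t gives
t_c = ln[(k_r/k_1)(1 − D₀(k_r−k_1)/(k_1 L₀))] / (k_r−k_1).
Here k_r−k_1 = 0.9910 d⁻¹ and 1 − D₀(k_r−k_1)/(k_1 L₀) = 1 − 3.35×0.9910/(0.189×50.1) = 0.6494, so
t_c = ln(6.243 × 0.6494) / 0.9910 = 1.400 / 0.9910 = 1.413 d.
D_c = (k_1/k_r) L₀ e^(−k_1 t_c) = (0.189/1.18) × 50.1 × e^(−0.189×1.413) = 0.1602 × 50.1 × 0.7657 = 6.144 mg/L.
x_c = v t_c = 0.973 m/s × 1.413 d × 86400 s/d = 118700 m ≈ 119 km.

t_c ≈ 1.41 d; D_c ≈ 6.14 mg/L; x_c ≈ 119 km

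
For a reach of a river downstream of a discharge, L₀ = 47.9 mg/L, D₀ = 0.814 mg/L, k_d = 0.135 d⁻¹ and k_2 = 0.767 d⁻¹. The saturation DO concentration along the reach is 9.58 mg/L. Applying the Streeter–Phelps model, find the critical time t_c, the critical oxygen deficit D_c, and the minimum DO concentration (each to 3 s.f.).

t_c = [1/(k_2−k_d)] ln[(k_2/k_d)(1 − D₀(k_2−k_d)/(k_d L₀))]
= [1/(0.767−0.135)] ln[(0.767/0.135)(1 − 0.814×0.6320/(0.135×47.9))]
= (1/0.6320) ln[5.681 × 0.9204] = 1.582 × ln(5.229) = 1.582 × 1.654 = 2.618 d.
L(t_c) = L₀ e^(−k_d t_c) = 47.9 × 0.7023 = 33.64 mg/L, and at the critical point k_2 D_c = k_d L, so D_c = (0.135/0.767) × 33.64 = 5.921 mg/L.
Minimum DO = C_s − D_c = 9.58 − 5.921 = 3.659 mg/L.

t_c ≈ 2.62 d; D_c ≈ 5.92 mg/L; min DO ≈ 3.66 mg/L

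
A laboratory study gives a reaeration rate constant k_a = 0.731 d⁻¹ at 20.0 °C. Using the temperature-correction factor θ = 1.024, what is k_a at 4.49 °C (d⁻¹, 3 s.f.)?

k_a ≈ 0.506 d⁻¹

k_a(T₂) = k_a(T₁) · θ^(T₂−T₁) = 0.731 × 1.024^(4.49−20.0)
= 0.731 × 1.024^-15.5 = 0.731 × 0.6922 = 0.5060 d⁻¹.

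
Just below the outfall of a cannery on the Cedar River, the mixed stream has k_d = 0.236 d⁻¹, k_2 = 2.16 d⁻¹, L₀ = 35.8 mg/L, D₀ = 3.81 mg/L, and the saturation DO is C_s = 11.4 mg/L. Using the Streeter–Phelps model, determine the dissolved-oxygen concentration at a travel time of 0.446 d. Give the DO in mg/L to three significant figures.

k_d L₀/(k_2−k_d) = 0.236×35.8/(2.16−0.236) = 8.449/1.924 = 4.391 mg/L.
e^(−k_d t) = e^(−0.236×0.4460) = 0.9001; e^(−k_2 t) = e^(−2.16×0.4460) = 0.3816.
D = 4.391 × (0.9001 − 0.3816) + 3.81 × 0.3816 = 2.277 + 1.454 = 3.731 mg/L.
DO = C_s − D = 11.4 − 3.731 = 7.669 mg/L.

DO ≈ 7.67 mg/L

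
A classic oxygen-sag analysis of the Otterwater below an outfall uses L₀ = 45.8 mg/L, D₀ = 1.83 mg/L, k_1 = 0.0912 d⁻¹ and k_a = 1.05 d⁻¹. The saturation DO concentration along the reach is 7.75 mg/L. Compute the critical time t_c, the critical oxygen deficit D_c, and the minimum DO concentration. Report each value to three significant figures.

t_c ≈ 1.98 d; D_c ≈ 3.32 mg/L; min DO ≈ 4.43 mg/L

At the critical point dD/dt = 0, so k_1 L₀ e^(−k_1 t) = k_a D. Substituting D(t) from the Streeter–Phelps equation and solving for t gives
t_c = ln[(k_a/k_1)(1 − D₀(k_a−k_1)/(k_1 L₀))] / (k_a−k_1).
Here k_a−k_1 = 0.9588 d⁻¹ and 1 − D₀(k_a−k_1)/(k_1 L₀) = 1 − 1.83×0.9588/(0.0912×45.8) = 0.5799, so
t_c = ln(11.51 × 0.5799) / 0.9588 = 1.899 / 0.9588 = 1.980 d.
D_c = (k_1/k_a) L₀ e^(−k_1 t_c) = (0.0912/1.05) × 45.8 × e^(−0.0912×1.980) = 0.08686 × 45.8 × 0.8348 = 3.321 mg/L.
Minimum DO = C_s − D_c = 7.75 − 3.321 = 4.429 mg/L.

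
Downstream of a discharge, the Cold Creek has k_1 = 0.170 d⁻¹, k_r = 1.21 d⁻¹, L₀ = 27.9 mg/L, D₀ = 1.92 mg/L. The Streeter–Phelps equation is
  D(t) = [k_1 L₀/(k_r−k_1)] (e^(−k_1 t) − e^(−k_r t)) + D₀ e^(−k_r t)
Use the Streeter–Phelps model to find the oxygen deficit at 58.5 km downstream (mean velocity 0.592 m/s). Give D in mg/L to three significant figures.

Travel time t = x/v = 58.5 km / (0.592 m/s) = 58500 m / 0.592 m/s = 98820 s = 1.144 d.
k_1 L₀/(k_r−k_1) = 0.170×27.9/(1.21−0.170) = 4.743/1.040 = 4.561 mg/L.
e^(−k_1 t) = e^(−0.170×1.144) = 0.8233; e^(−k_r t) = e^(−1.21×1.144) = 0.2506.
D = 4.561 × (0.8233 − 0.2506) + 1.92 × 0.2506 = 2.612 + 0.4811 = 3.093 mg/L.

D ≈ 3.09 mg/L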